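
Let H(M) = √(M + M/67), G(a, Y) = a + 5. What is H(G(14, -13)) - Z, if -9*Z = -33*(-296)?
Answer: 3256/3 + 2*√21641/67 ≈ 1089.7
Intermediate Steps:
G(a, Y) = 5 + a
H(M) = 2*√1139*√M/67 (H(M) = √(M + M*(1/67)) = √(M + M/67) = √(68*M/67) = 2*√1139*√M/67)
Z = -3256/3 (Z = -(-11)*(-296)/3 = -⅑*9768 = -3256/3 ≈ -1085.3)
H(G(14, -13)) - Z = 2*√1139*√(5 + 14)/67 - 1*(-3256/3) = 2*√1139*√19/67 + 3256/3 = 2*√21641/67 + 3256/3 = 3256/3 + 2*√21641/67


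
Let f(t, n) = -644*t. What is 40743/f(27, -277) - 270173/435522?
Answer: -415597055/140238084 ≈ -2.9635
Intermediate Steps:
40743/f(27, -277) - 270173/435522 = 40743/((-644*27)) - 270173/435522 = 40743/(-17388) - 270173*1/435522 = 40743*(-1/17388) - 270173/435522 = -1509/644 - 270173/435522 = -415597055/140238084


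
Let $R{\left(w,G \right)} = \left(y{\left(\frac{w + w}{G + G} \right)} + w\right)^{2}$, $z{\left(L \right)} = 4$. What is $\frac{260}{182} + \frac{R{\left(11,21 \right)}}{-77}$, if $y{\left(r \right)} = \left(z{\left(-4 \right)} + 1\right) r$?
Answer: $- \frac{3026}{3087} \approx -0.98024$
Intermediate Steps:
$y{\left(r \right)} = 5 r$ ($y{\left(r \right)} = \left(4 + 1\right) r = 5 r$)
$R{\left(w,G \right)} = \left(w + \frac{5 w}{G}\right)^{2}$ ($R{\left(w,G \right)} = \left(5 \frac{w + w}{G + G} + w\right)^{2} = \left(5 \frac{2 w}{2 G} + w\right)^{2} = \left(5 \cdot 2 w \frac{1}{2 G} + w\right)^{2} = \left(5 \frac{w}{G} + w\right)^{2} = \left(\frac{5 w}{G} + w\right)^{2} = \left(w + \frac{5 w}{G}\right)^{2}$)
$\frac{260}{182} + \frac{R{\left(11,21 \right)}}{-77} = \frac{260}{182} + \frac{\frac{1}{441} \cdot 11^{2} \left(5 + 21\right)^{2}}{-77} = 260 \cdot \frac{1}{182} + \frac{1}{441} \cdot 121 \cdot 26^{2} \left(- \frac{1}{77}\right) = \frac{10}{7} + \frac{1}{441} \cdot 121 \cdot 676 \left(- \frac{1}{77}\right) = \frac{10}{7} + \frac{81796}{441} \left(- \frac{1}{77}\right) = \frac{10}{7} - \frac{7436}{3087} = - \frac{3026}{3087}$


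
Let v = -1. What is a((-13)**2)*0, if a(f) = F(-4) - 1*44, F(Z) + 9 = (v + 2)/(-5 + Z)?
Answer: 0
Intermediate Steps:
F(Z) = -9 + 1/(-5 + Z) (F(Z) = -9 + (-1 + 2)/(-5 + Z) = -9 + 1/(-5 + Z))
a(f) = -478/9 (a(f) = (46 - 9*(-4))/(-5 - 4) - 1*44 = (46 + 36)/(-9) - 44 = -1/9*82 - 44 = -82/9 - 44 = -478/9)
a((-13)**2)*0 = -478/9*0 = 0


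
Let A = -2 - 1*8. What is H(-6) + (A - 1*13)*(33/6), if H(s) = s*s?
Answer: -181/2 ≈ -90.500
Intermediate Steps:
A = -10 (A = -2 - 8 = -10)
H(s) = s²
H(-6) + (A - 1*13)*(33/6) = (-6)² + (-10 - 1*13)*(33/6) = 36 + (-10 - 13)*(33*(⅙)) = 36 - 23*11/2 = 36 - 253/2 = -181/2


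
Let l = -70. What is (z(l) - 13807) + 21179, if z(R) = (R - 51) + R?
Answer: 7181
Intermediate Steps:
z(R) = -51 + 2*R (z(R) = (-51 + R) + R = -51 + 2*R)
(z(l) - 13807) + 21179 = ((-51 + 2*(-70)) - 13807) + 21179 = ((-51 - 140) - 13807) + 21179 = (-191 - 13807) + 21179 = -13998 + 21179 = 7181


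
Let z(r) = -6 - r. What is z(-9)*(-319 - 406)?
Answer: -2175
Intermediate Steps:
z(-9)*(-319 - 406) = (-6 - 1*(-9))*(-319 - 406) = (-6 + 9)*(-725) = 3*(-725) = -2175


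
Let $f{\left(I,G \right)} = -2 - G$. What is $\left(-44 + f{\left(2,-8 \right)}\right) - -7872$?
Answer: $7834$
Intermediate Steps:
$\left(-44 + f{\left(2,-8 \right)}\right) - -7872 = \left(-44 - -6\right) - -7872 = \left(-44 + \left(-2 + 8\right)\right) + 7872 = \left(-44 + 6\right) + 7872 = -38 + 7872 = 7834$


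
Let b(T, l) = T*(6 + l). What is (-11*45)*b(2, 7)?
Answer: -12870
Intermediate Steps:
(-11*45)*b(2, 7) = (-11*45)*(2*(6 + 7)) = -990*13 = -495*26 = -12870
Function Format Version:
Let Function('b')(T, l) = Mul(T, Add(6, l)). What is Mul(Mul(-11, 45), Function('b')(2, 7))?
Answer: -12870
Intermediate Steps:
Mul(Mul(-11, 45), Function('b')(2, 7)) = Mul(Mul(-11, 45), Mul(2, Add(6, 7))) = Mul(-495, Mul(2, 13)) = Mul(-495, 26) = -12870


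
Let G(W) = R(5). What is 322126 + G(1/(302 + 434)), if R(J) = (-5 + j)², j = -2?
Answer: 322175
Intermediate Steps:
R(J) = 49 (R(J) = (-5 - 2)² = (-7)² = 49)
G(W) = 49
322126 + G(1/(302 + 434)) = 322126 + 49 = 322175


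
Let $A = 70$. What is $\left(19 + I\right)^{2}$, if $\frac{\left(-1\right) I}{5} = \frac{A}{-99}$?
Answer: $\frac{4977361}{9801} \approx 507.84$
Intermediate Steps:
$I = \frac{350}{99}$ ($I = - 5 \frac{70}{-99} = - 5 \cdot 70 \left(- \frac{1}{99}\right) = \left(-5\right) \left(- \frac{70}{99}\right) = \frac{350}{99} \approx 3.5354$)
$\left(19 + I\right)^{2} = \left(19 + \frac{350}{99}\right)^{2} = \left(\frac{2231}{99}\right)^{2} = \frac{4977361}{9801}$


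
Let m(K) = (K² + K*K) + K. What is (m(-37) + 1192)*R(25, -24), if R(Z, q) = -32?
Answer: -124576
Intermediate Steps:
m(K) = K + 2*K² (m(K) = (K² + K²) + K = 2*K² + K = K + 2*K²)
(m(-37) + 1192)*R(25, -24) = (-37*(1 + 2*(-37)) + 1192)*(-32) = (-37*(1 - 74) + 1192)*(-32) = (-37*(-73) + 1192)*(-32) = (2701 + 1192)*(-32) = 3893*(-32) = -124576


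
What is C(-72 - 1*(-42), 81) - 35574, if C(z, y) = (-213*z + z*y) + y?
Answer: -31533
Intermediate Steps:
C(z, y) = y - 213*z + y*z (C(z, y) = (-213*z + y*z) + y = y - 213*z + y*z)
C(-72 - 1*(-42), 81) - 35574 = (81 - 213*(-72 - 1*(-42)) + 81*(-72 - 1*(-42))) - 35574 = (81 - 213*(-72 + 42) + 81*(-72 + 42)) - 35574 = (81 - 213*(-30) + 81*(-30)) - 35574 = (81 + 6390 - 2430) - 35574 = 4041 - 35574 = -31533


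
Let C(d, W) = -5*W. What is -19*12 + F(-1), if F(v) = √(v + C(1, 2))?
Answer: -228 + I*√11 ≈ -228.0 + 3.3166*I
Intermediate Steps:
F(v) = √(-10 + v) (F(v) = √(v - 5*2) = √(v - 10) = √(-10 + v))
-19*12 + F(-1) = -19*12 + √(-10 - 1) = -228 + √(-11) = -228 + I*√11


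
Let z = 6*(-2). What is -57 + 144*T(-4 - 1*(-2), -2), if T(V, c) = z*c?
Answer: 3399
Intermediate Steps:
z = -12
T(V, c) = -12*c
-57 + 144*T(-4 - 1*(-2), -2) = -57 + 144*(-12*(-2)) = -57 + 144*24 = -57 + 3456 = 3399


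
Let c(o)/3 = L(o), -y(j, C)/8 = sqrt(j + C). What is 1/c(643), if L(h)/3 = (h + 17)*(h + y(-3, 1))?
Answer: 643/2456647380 + 2*I*sqrt(2)/614161845 ≈ 2.6174e-7 + 4.6053e-9*I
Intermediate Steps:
y(j, C) = -8*sqrt(C + j) (y(j, C) = -8*sqrt(j + C) = -8*sqrt(C + j))
L(h) = 3*(17 + h)*(h - 8*I*sqrt(2)) (L(h) = 3*((h + 17)*(h - 8*sqrt(1 - 3))) = 3*((17 + h)*(h - 8*I*sqrt(2))) = 3*(17 + h)*(h - 8*I*sqrt(2)))
c(o) = 9*o**2 + 153*o - 1224*I*sqrt(2) - 72*I*o*sqrt(2) (c(o) = 3*(3*o**2 + 51*o - 408*I*sqrt(2) - 24*I*o*sqrt(2)) = 9*o**2 + 153*o - 1224*I*sqrt(2) - 72*I*o*sqrt(2))
1/c(643) = 1/(9*643**2 + 153*643 - 1224*I*sqrt(2) - 72*I*643*sqrt(2)) = 1/(9*413449 + 98379 - 1224*I*sqrt(2) - 46296*I*sqrt(2)) = 1/(3721041 + 98379 - 1224*I*sqrt(2) - 46296*I*sqrt(2)) = 1/(3819420 - 47520*I*sqrt(2))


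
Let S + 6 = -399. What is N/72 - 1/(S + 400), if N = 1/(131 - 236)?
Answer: 1511/7560 ≈ 0.19987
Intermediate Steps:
N = -1/105 (N = 1/(-105) = -1/105 ≈ -0.0095238)
S = -405 (S = -6 - 399 = -405)
N/72 - 1/(S + 400) = -1/105/72 - 1/(-405 + 400) = -1/105*1/72 - 1/(-5) = -1/7560 - 1*(-⅕) = -1/7560 + ⅕ = 1511/7560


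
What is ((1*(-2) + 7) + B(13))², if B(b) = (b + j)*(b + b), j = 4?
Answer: 199809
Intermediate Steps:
B(b) = 2*b*(4 + b) (B(b) = (b + 4)*(b + b) = (4 + b)*(2*b) = 2*b*(4 + b))
((1*(-2) + 7) + B(13))² = ((1*(-2) + 7) + 2*13*(4 + 13))² = ((-2 + 7) + 2*13*17)² = (5 + 442)² = 447² = 199809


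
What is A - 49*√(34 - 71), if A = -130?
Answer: -130 - 49*I*√37 ≈ -130.0 - 298.06*I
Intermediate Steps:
A - 49*√(34 - 71) = -130 - 49*√(34 - 71) = -130 - 49*I*√37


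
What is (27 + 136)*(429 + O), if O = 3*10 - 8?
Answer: 73513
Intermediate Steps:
O = 22 (O = 30 - 8 = 22)
(27 + 136)*(429 + O) = (27 + 136)*(429 + 22) = 163*451 = 73513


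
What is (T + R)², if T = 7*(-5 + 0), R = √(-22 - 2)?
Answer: 1201 - 140*I*√6 ≈ 1201.0 - 342.93*I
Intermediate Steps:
R = 2*I*√6 (R = √(-24) = 2*I*√6 ≈ 4.899*I)
T = -35 (T = 7*(-5) = -35)
(T + R)² = (-35 + 2*I*√6)²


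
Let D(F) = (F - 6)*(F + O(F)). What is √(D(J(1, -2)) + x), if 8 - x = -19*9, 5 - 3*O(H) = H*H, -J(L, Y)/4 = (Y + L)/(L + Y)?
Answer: √2301/3 ≈ 15.990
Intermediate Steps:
J(L, Y) = -4 (J(L, Y) = -4*(Y + L)/(L + Y) = -4*(L + Y)/(L + Y) = -4*1 = -4)
O(H) = 5/3 - H²/3 (O(H) = 5/3 - H*H/3 = 5/3 - H²/3)
x = 179 (x = 8 - (-19)*9 = 8 - 1*(-171) = 8 + 171 = 179)
D(F) = (-6 + F)*(5/3 + F - F²/3) (D(F) = (F - 6)*(F + (5/3 - F²/3)) = (-6 + F)*(5/3 + F - F²/3))
√(D(J(1, -2)) + x) = √((-10 + 3*(-4)² - 13/3*(-4) - ⅓*(-4)³) + 179) = √((-10 + 3*16 + 52/3 - ⅓*(-64)) + 179) = √((-10 + 48 + 52/3 + 64/3) + 179) = √(230/3 + 179) = √(767/3) = √2301/3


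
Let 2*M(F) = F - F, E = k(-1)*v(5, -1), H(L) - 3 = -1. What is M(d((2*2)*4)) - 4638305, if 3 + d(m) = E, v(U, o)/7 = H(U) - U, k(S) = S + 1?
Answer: -4638305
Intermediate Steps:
H(L) = 2 (H(L) = 3 - 1 = 2)
k(S) = 1 + S
v(U, o) = 14 - 7*U (v(U, o) = 7*(2 - U) = 14 - 7*U)
E = 0 (E = (1 - 1)*(14 - 7*5) = 0*(14 - 35) = 0*(-21) = 0)
d(m) = -3 (d(m) = -3 + 0 = -3)
M(F) = 0 (M(F) = (F - F)/2 = (½)*0 = 0)
M(d((2*2)*4)) - 4638305 = 0 - 4638305 = -4638305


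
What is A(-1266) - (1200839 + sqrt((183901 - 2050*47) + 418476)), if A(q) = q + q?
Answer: -1203371 - sqrt(506027) ≈ -1.2041e+6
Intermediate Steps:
A(q) = 2*q
A(-1266) - (1200839 + sqrt((183901 - 2050*47) + 418476)) = 2*(-1266) - (1200839 + sqrt((183901 - 2050*47) + 418476)) = -2532 - (1200839 + sqrt((183901 - 1*96350) + 418476)) = -2532 - (1200839 + sqrt((183901 - 96350) + 418476)) = -2532 - (1200839 + sqrt(87551 + 418476)) = -2532 - (1200839 + sqrt(506027)) = -2532 + (-1200839 - sqrt(506027)) = -1203371 - sqrt(506027)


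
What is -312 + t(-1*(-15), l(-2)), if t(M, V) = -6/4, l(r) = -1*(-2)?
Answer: -627/2 ≈ -313.50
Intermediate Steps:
l(r) = 2
t(M, V) = -3/2 (t(M, V) = -6*1/4 = -3/2)
-312 + t(-1*(-15), l(-2)) = -312 - 3/2 = -627/2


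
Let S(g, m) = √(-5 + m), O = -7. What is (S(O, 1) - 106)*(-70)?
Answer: 7420 - 140*I ≈ 7420.0 - 140.0*I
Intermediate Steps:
(S(O, 1) - 106)*(-70) = (√(-5 + 1) - 106)*(-70) = (√(-4) - 106)*(-70) = (2*I - 106)*(-70) = (-106 + 2*I)*(-70) = 7420 - 140*I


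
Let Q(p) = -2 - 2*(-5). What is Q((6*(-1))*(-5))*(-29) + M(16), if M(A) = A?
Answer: -216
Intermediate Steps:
Q(p) = 8 (Q(p) = -2 + 10 = 8)
Q((6*(-1))*(-5))*(-29) + M(16) = 8*(-29) + 16 = -232 + 16 = -216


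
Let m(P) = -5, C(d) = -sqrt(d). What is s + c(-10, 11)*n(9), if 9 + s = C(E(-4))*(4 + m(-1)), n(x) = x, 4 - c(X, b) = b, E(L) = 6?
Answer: -72 + sqrt(6) ≈ -69.551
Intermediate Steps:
c(X, b) = 4 - b
s = -9 + sqrt(6) (s = -9 + (-sqrt(6))*(4 - 5) = -9 - sqrt(6)*(-1) = -9 + sqrt(6) ≈ -6.5505)
s + c(-10, 11)*n(9) = (-9 + sqrt(6)) + (4 - 1*11)*9 = (-9 + sqrt(6)) + (4 - 11)*9 = (-9 + sqrt(6)) - 7*9 = (-9 + sqrt(6)) - 63 = -72 + sqrt(6)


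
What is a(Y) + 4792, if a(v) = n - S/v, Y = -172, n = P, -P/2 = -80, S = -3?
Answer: 851741/172 ≈ 4952.0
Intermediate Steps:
P = 160 (P = -2*(-80) = 160)
n = 160
a(v) = 160 + 3/v (a(v) = 160 - (-3)/v = 160 + 3/v)
a(Y) + 4792 = (160 + 3/(-172)) + 4792 = (160 + 3*(-1/172)) + 4792 = (160 - 3/172) + 4792 = 27517/172 + 4792 = 851741/172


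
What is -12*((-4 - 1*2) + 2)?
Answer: 48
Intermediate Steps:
-12*((-4 - 1*2) + 2) = -12*((-4 - 2) + 2) = -12*(-6 + 2) = -12*(-4) = -1*(-48) = 48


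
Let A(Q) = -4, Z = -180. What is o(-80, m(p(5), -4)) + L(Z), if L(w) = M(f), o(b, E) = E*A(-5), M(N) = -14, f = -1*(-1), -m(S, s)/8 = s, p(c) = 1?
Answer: -142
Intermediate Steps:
m(S, s) = -8*s
f = 1
o(b, E) = -4*E (o(b, E) = E*(-4) = -4*E)
L(w) = -14
o(-80, m(p(5), -4)) + L(Z) = -(-32)*(-4) - 14 = -4*32 - 14 = -128 - 14 = -142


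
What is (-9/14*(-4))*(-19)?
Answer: -342/7 ≈ -48.857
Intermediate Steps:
(-9/14*(-4))*(-19) = (-9*1/14*(-4))*(-19) = -9/14*(-4)*(-19) = (18/7)*(-19) = -342/7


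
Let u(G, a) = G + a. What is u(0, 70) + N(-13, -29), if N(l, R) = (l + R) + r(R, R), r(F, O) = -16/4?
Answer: 24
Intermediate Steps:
r(F, O) = -4 (r(F, O) = -16/4 = -4*1 = -4)
N(l, R) = -4 + R + l (N(l, R) = (l + R) - 4 = (R + l) - 4 = -4 + R + l)
u(0, 70) + N(-13, -29) = (0 + 70) + (-4 - 29 - 13) = 70 - 46 = 24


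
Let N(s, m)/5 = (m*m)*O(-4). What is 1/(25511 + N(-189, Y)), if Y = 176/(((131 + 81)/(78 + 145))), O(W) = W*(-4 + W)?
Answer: 2809/15475715439 ≈ 1.8151e-7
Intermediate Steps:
Y = 9812/53 (Y = 176/((212/223)) = 176/((212*(1/223))) = 176/(212/223) = 176*(223/212) = 9812/53 ≈ 185.13)
N(s, m) = 160*m² (N(s, m) = 5*((m*m)*(-4*(-4 - 4))) = 5*(m²*(-4*(-8))) = 5*(m²*32) = 5*(32*m²) = 160*m²)
1/(25511 + N(-189, Y)) = 1/(25511 + 160*(9812/53)²) = 1/(25511 + 160*(96275344/2809)) = 1/(25511 + 15404055040/2809) = 1/(15475715439/2809) = 2809/15475715439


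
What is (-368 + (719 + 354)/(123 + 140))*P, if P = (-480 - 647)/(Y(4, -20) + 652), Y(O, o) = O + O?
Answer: 9806027/15780 ≈ 621.42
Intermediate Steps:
Y(O, o) = 2*O
P = -1127/660 (P = (-480 - 647)/(2*4 + 652) = -1127/(8 + 652) = -1127/660 ≈ -1.7076)
(-368 + (719 + 354)/(123 + 140))*P = (-368 + (719 + 354)/(123 + 140))*(-1127/660) = (-368 + 1073/263)*(-1127/660) = -95711/263*(-1127/660) = 9806027/15780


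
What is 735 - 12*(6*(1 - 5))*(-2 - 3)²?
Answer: 7935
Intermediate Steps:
735 - 12*(6*(1 - 5))*(-2 - 3)² = 735 - 12*(6*(-4))*(-5)² = 735 - 12*(-24)*25 = 735 - (-288)*25 = 735 - 1*(-7200) = 735 + 7200 = 7935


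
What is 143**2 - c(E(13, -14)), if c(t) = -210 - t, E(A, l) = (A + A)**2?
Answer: 21335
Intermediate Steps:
E(A, l) = 4*A**2 (E(A, l) = (2*A)**2 = 4*A**2)
143**2 - c(E(13, -14)) = 143**2 - (-210 - 4*13**2) = 20449 - (-210 - 4*169) = 20449 - (-210 - 1*676) = 20449 - (-210 - 676) = 20449 - 1*(-886) = 20449 + 886 = 21335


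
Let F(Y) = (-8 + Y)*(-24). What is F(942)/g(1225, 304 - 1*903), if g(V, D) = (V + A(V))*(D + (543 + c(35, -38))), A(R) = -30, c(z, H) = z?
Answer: 7472/8365 ≈ 0.89325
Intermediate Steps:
g(V, D) = (-30 + V)*(578 + D) (g(V, D) = (V - 30)*(D + (543 + 35)) = (-30 + V)*(D + 578) = (-30 + V)*(578 + D))
F(Y) = 192 - 24*Y
F(942)/g(1225, 304 - 1*903) = (192 - 24*942)/(-17340 - 30*(304 - 1*903) + 578*1225 + (304 - 1*903)*1225) = (192 - 22608)/(-17340 - 30*(304 - 903) + 708050 + (304 - 903)*1225) = -22416/(-17340 - 30*(-599) + 708050 - 599*1225) = -22416/(-17340 + 17970 + 708050 - 733775) = -22416/(-25095) = -22416*(-1/25095) = 7472/8365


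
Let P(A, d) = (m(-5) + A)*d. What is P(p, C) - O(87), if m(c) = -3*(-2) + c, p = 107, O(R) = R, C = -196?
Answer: -21255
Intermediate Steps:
m(c) = 6 + c
P(A, d) = d*(1 + A) (P(A, d) = ((6 - 5) + A)*d = (1 + A)*d = d*(1 + A))
P(p, C) - O(87) = -196*(1 + 107) - 1*87 = -196*108 - 87 = -21168 - 87 = -21255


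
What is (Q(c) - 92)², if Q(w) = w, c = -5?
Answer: 9409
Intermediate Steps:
(Q(c) - 92)² = (-5 - 92)² = (-97)² = 9409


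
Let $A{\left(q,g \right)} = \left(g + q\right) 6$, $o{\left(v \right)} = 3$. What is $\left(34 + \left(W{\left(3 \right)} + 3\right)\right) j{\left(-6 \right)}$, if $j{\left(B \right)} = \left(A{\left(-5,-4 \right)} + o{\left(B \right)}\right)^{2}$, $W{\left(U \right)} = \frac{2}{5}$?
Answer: $\frac{486387}{5} \approx 97277.0$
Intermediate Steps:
$W{\left(U \right)} = \frac{2}{5}$ ($W{\left(U \right)} = 2 \cdot \frac{1}{5} = \frac{2}{5}$)
$A{\left(q,g \right)} = 6 g + 6 q$
$j{\left(B \right)} = 2601$ ($j{\left(B \right)} = \left(\left(6 \left(-4\right) + 6 \left(-5\right)\right) + 3\right)^{2} = \left(\left(-24 - 30\right) + 3\right)^{2} = \left(-54 + 3\right)^{2} = \left(-51\right)^{2} = 2601$)
$\left(34 + \left(W{\left(3 \right)} + 3\right)\right) j{\left(-6 \right)} = \left(34 + \left(\frac{2}{5} + 3\right)\right) 2601 = \left(34 + \frac{17}{5}\right) 2601 = \frac{187}{5} \cdot 2601 = \frac{486387}{5}$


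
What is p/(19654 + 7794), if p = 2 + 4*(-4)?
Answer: -7/13724 ≈ -0.00051006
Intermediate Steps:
p = -14 (p = 2 - 16 = -14)
p/(19654 + 7794) = -14/(19654 + 7794) = -14/27448 = -14*1/27448 = -7/13724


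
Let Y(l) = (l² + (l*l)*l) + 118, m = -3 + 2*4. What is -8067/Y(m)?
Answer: -8067/268 ≈ -30.101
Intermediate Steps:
m = 5 (m = -3 + 8 = 5)
Y(l) = 118 + l² + l³ (Y(l) = (l² + l²*l) + 118 = (l² + l³) + 118 = 118 + l² + l³)
-8067/Y(m) = -8067/(118 + 5² + 5³) = -8067/(118 + 25 + 125) = -8067/268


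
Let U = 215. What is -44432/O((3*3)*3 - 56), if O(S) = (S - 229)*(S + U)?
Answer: 11108/11997 ≈ 0.92590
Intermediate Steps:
O(S) = (-229 + S)*(215 + S) (O(S) = (S - 229)*(S + 215) = (-229 + S)*(215 + S))
-44432/O((3*3)*3 - 56) = -44432/(-49235 + ((3*3)*3 - 56)**2 - 14*((3*3)*3 - 56)) = -44432/(-49235 + (9*3 - 56)**2 - 14*(9*3 - 56)) = -44432/(-49235 + (27 - 56)**2 - 14*(27 - 56)) = -44432/(-49235 + (-29)**2 - 14*(-29)) = -44432/(-49235 + 841 + 406) = -44432/(-47988) = -44432*(-1/47988) = 11108/11997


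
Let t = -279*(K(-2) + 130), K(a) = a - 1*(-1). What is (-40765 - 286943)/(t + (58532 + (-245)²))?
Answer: -18206/4587 ≈ -3.9690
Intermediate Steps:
K(a) = 1 + a (K(a) = a + 1 = 1 + a)
t = -35991 (t = -279*((1 - 2) + 130) = -279*(-1 + 130) = -279*129 = -35991)
(-40765 - 286943)/(t + (58532 + (-245)²)) = (-40765 - 286943)/(-35991 + (58532 + (-245)²)) = -327708/(-35991 + (58532 + 60025)) = -327708/(-35991 + 118557) = -327708/82566 = -327708*1/82566 = -18206/4587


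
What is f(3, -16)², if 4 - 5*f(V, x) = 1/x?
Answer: 169/256 ≈ 0.66016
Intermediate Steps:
f(V, x) = ⅘ - 1/(5*x)
f(3, -16)² = ((⅕)*(-1 + 4*(-16))/(-16))² = ((⅕)*(-1/16)*(-1 - 64))² = ((⅕)*(-1/16)*(-65))² = (13/16)² = 169/256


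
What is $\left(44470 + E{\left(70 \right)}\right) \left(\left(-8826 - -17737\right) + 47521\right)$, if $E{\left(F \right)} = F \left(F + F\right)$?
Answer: $3062564640$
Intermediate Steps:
$E{\left(F \right)} = 2 F^{2}$ ($E{\left(F \right)} = F 2 F = 2 F^{2}$)
$\left(44470 + E{\left(70 \right)}\right) \left(\left(-8826 - -17737\right) + 47521\right) = \left(44470 + 2 \cdot 70^{2}\right) \left(\left(-8826 - -17737\right) + 47521\right) = \left(44470 + 2 \cdot 4900\right) \left(\left(-8826 + 17737\right) + 47521\right) = \left(44470 + 9800\right) \left(8911 + 47521\right) = 54270 \cdot 56432 = 3062564640$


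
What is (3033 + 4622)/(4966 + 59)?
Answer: 1531/1005 ≈ 1.5234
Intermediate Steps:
(3033 + 4622)/(4966 + 59) = 7655/5025 = 7655*(1/5025) = 1531/1005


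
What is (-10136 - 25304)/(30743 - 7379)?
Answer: -8860/5841 ≈ -1.5169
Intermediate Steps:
(-10136 - 25304)/(30743 - 7379) = -35440/23364 = -35440*1/23364 = -8860/5841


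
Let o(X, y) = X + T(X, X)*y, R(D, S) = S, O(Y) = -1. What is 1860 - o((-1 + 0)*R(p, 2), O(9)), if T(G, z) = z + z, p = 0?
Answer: 1858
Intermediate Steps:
T(G, z) = 2*z
o(X, y) = X + 2*X*y (o(X, y) = X + (2*X)*y = X + 2*X*y)
1860 - o((-1 + 0)*R(p, 2), O(9)) = 1860 - (-1 + 0)*2*(1 + 2*(-1)) = 1860 - (-1*2)*(1 - 2) = 1860 - (-2)*(-1) = 1860 - 1*2 = 1860 - 2 = 1858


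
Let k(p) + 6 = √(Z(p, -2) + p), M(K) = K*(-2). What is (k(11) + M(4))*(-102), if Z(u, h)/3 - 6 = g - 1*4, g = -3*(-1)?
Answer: 1428 - 102*√26 ≈ 907.90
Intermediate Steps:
g = 3
Z(u, h) = 15 (Z(u, h) = 18 + 3*(3 - 1*4) = 18 + 3*(3 - 4) = 18 + 3*(-1) = 18 - 3 = 15)
M(K) = -2*K
k(p) = -6 + √(15 + p)
(k(11) + M(4))*(-102) = ((-6 + √(15 + 11)) - 2*4)*(-102) = ((-6 + √26) - 8)*(-102) = (-14 + √26)*(-102) = 1428 - 102*√26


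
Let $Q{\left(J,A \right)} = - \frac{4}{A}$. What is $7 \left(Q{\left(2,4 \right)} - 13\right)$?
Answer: $-98$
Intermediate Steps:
$7 \left(Q{\left(2,4 \right)} - 13\right) = 7 \left(- \frac{4}{4} - 13\right) = 7 \left(\left(-4\right) \frac{1}{4} - 13\right) = 7 \left(-1 - 13\right) = 7 \left(-14\right) = -98$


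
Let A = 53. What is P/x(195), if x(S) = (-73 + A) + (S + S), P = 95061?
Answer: 95061/370 ≈ 256.92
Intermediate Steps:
x(S) = -20 + 2*S (x(S) = (-73 + 53) + (S + S) = -20 + 2*S)
P/x(195) = 95061/(-20 + 2*195) = 95061/(-20 + 390) = 95061/370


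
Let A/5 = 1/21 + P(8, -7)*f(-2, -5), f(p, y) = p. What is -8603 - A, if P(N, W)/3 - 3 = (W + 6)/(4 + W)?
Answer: -178568/21 ≈ -8503.2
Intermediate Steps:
P(N, W) = 9 + 3*(6 + W)/(4 + W) (P(N, W) = 9 + 3*((W + 6)/(4 + W)) = 9 + 3*((6 + W)/(4 + W)) = 9 + 3*(6 + W)/(4 + W))
A = -2095/21 (A = 5*(1/21 + (6*(9 + 2*(-7))/(4 - 7))*(-2)) = 5*(1/21 + (6*(9 - 14)/(-3))*(-2)) = 5*(1/21 + (6*(-⅓)*(-5))*(-2)) = 5*(1/21 + 10*(-2)) = 5*(1/21 - 20) = 5*(-419/21) = -2095/21 ≈ -99.762)
-8603 - A = -8603 - 1*(-2095/21) = -8603 + 2095/21 = -178568/21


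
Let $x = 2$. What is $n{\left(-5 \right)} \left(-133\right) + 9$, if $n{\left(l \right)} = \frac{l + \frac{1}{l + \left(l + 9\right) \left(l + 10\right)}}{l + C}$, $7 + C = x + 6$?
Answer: $- \frac{4651}{30} \approx -155.03$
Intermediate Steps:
$C = 1$ ($C = -7 + \left(2 + 6\right) = -7 + 8 = 1$)
$n{\left(l \right)} = \frac{l + \frac{1}{l + \left(9 + l\right) \left(10 + l\right)}}{1 + l}$ ($n{\left(l \right)} = \frac{l + \frac{1}{l + \left(l + 9\right) \left(l + 10\right)}}{l + 1} = \frac{l + \frac{1}{l + \left(9 + l\right) \left(10 + l\right)}}{1 + l}$)
$n{\left(-5 \right)} \left(-133\right) + 9 = \frac{1 + \left(-5\right)^{3} + 20 \left(-5\right)^{2} + 90 \left(-5\right)}{90 + \left(-5\right)^{3} + 21 \left(-5\right)^{2} + 110 \left(-5\right)} \left(-133\right) + 9 = \frac{1 - 125 + 20 \cdot 25 - 450}{90 - 125 + 21 \cdot 25 - 550} \left(-133\right) + 9 = \frac{1 - 125 + 500 - 450}{90 - 125 + 525 - 550} \left(-133\right) + 9 = \frac{1}{-60} \left(-74\right) \left(-133\right) + 9 = \left(- \frac{1}{60}\right) \left(-74\right) \left(-133\right) + 9 = \frac{37}{30} \left(-133\right) + 9 = - \frac{4921}{30} + 9 = - \frac{4651}{30}$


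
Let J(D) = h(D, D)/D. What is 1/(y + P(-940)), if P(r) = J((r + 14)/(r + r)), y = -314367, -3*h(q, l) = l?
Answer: -3/943102 ≈ -3.1810e-6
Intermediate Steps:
h(q, l) = -l/3
J(D) = -1/3 (J(D) = (-D/3)/D = -1/3)
P(r) = -1/3
1/(y + P(-940)) = 1/(-314367 - 1/3) = 1/(-943102/3) = -3/943102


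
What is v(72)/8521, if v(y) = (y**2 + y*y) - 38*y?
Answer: 7632/8521 ≈ 0.89567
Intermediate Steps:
v(y) = -38*y + 2*y**2 (v(y) = (y**2 + y**2) - 38*y = 2*y**2 - 38*y = -38*y + 2*y**2)
v(72)/8521 = (2*72*(-19 + 72))/8521 = (2*72*53)*(1/8521) = 7632*(1/8521) = 7632/8521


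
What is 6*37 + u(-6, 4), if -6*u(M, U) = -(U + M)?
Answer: 665/3 ≈ 221.67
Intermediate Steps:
u(M, U) = M/6 + U/6 (u(M, U) = -(-1)*(U + M)/6 = -(-1)*(M + U)/6 = -(-M - U)/6 = M/6 + U/6)
6*37 + u(-6, 4) = 6*37 + ((1/6)*(-6) + (1/6)*4) = 222 + (-1 + 2/3) = 222 - 1/3 = 665/3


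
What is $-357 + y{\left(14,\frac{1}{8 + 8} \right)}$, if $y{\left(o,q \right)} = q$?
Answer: $- \frac{5711}{16} \approx -356.94$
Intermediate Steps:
$-357 + y{\left(14,\frac{1}{8 + 8} \right)} = -357 + \frac{1}{8 + 8} = -357 + \frac{1}{16} = - \frac{5711}{16}$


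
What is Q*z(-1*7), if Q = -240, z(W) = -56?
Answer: 13440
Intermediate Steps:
Q*z(-1*7) = -240*(-56) = 13440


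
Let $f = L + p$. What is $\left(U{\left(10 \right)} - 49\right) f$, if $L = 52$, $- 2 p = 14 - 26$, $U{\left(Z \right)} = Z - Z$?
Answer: $-2842$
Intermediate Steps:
$U{\left(Z \right)} = 0$
$p = 6$ ($p = - \frac{14 - 26}{2} = \left(- \frac{1}{2}\right) \left(-12\right) = 6$)
$f = 58$ ($f = 52 + 6 = 58$)
$\left(U{\left(10 \right)} - 49\right) f = \left(0 - 49\right) 58 = \left(-49\right) 58 = -2842$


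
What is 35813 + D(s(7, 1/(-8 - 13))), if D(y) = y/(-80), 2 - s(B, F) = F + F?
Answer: 15041449/420 ≈ 35813.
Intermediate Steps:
s(B, F) = 2 - 2*F (s(B, F) = 2 - (F + F) = 2 - 2*F)
D(y) = -y/80 (D(y) = y*(-1/80) = -y/80)
35813 + D(s(7, 1/(-8 - 13))) = 35813 - (2 - 2/(-8 - 13))/80 = 35813 - (2 - 2/(-21))/80 = 35813 - (2 - 2*(-1/21))/80 = 35813 - (2 + 2/21)/80 = 35813 - 1/80*44/21 = 35813 - 11/420 = 15041449/420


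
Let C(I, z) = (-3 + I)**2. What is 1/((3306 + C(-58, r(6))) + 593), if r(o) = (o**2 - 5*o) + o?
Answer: 1/7620 ≈ 0.00013123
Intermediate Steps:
r(o) = o**2 - 4*o
1/((3306 + C(-58, r(6))) + 593) = 1/((3306 + (-3 - 58)**2) + 593) = 1/((3306 + (-61)**2) + 593) = 1/((3306 + 3721) + 593) = 1/(7027 + 593) = 1/7620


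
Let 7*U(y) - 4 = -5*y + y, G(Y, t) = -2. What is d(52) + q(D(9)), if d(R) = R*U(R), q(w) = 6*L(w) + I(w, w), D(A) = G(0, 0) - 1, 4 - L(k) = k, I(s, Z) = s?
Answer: -10335/7 ≈ -1476.4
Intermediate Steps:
L(k) = 4 - k
U(y) = 4/7 - 4*y/7 (U(y) = 4/7 + (-5*y + y)/7 = 4/7 + (-4*y)/7 = 4/7 - 4*y/7)
D(A) = -3 (D(A) = -2 - 1 = -3)
q(w) = 24 - 5*w (q(w) = 6*(4 - w) + w = (24 - 6*w) + w = 24 - 5*w)
d(R) = R*(4/7 - 4*R/7)
d(52) + q(D(9)) = (4/7)*52*(1 - 1*52) + (24 - 5*(-3)) = (4/7)*52*(1 - 52) + (24 + 15) = (4/7)*52*(-51) + 39 = -10608/7 + 39 = -10335/7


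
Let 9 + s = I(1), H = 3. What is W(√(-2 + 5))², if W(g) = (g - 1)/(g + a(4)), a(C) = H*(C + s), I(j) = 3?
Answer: (1 - √3)²/(-6 + √3)² ≈ 0.029420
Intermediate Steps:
s = -6 (s = -9 + 3 = -6)
a(C) = -18 + 3*C (a(C) = 3*(C - 6) = 3*(-6 + C) = -18 + 3*C)
W(g) = (-1 + g)/(-6 + g) (W(g) = (g - 1)/(g + (-18 + 3*4)) = (-1 + g)/(g + (-18 + 12)) = (-1 + g)/(g - 6) = (-1 + g)/(-6 + g))
W(√(-2 + 5))² = ((-1 + √(-2 + 5))/(-6 + √(-2 + 5)))² = ((-1 + √3)/(-6 + √3))² = (-1 + √3)²/(-6 + √3)²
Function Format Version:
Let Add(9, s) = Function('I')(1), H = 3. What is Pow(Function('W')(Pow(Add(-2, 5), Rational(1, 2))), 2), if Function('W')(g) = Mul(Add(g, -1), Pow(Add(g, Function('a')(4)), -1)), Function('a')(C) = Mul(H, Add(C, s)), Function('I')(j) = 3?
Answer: Mul(Pow(Add(1, Mul(-1, Pow(3, Rational(1, 2)))), 2), Pow(Add(-6, Pow(3, Rational(1, 2))), -2)) ≈ 0.029420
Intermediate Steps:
s = -6 (s = Add(-9, 3) = -6)
Function('a')(C) = Add(-18, Mul(3, C)) (Function('a')(C) = Mul(3, Add(C, -6)) = Mul(3, Add(-6, C)) = Add(-18, Mul(3, C)))
Function('W')(g) = Mul(Pow(Add(-6, g), -1), Add(-1, g)) (Function('W')(g) = Mul(Add(g, -1), Pow(Add(g, Add(-18, Mul(3, 4))), -1)) = Mul(Add(-1, g), Pow(Add(g, Add(-18, 12)), -1)) = Mul(Add(-1, g), Pow(Add(g, -6), -1)) = Mul(Add(-1, g), Pow(Add(-6, g), -1)) = Mul(Pow(Add(-6, g), -1), Add(-1, g)))
Pow(Function('W')(Pow(Add(-2, 5), Rational(1, 2))), 2) = Pow(Mul(Pow(Add(-6, Pow(Add(-2, 5), Rational(1, 2))), -1), Add(-1, Pow(Add(-2, 5), Rational(1, 2)))), 2) = Pow(Mul(Pow(Add(-6, Pow(3, Rational(1, 2))), -1), Add(-1, Pow(3, Rational(1, 2)))), 2) = Mul(Pow(Add(-1, Pow(3, Rational(1, 2))), 2), Pow(Add(-6, Pow(3, Rational(1, 2))), -2))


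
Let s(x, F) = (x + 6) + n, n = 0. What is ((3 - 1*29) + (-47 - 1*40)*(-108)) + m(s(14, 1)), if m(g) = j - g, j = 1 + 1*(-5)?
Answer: 9346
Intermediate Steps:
s(x, F) = 6 + x (s(x, F) = (x + 6) + 0 = (6 + x) + 0 = 6 + x)
j = -4 (j = 1 - 5 = -4)
m(g) = -4 - g
((3 - 1*29) + (-47 - 1*40)*(-108)) + m(s(14, 1)) = ((3 - 1*29) + (-47 - 1*40)*(-108)) + (-4 - (6 + 14)) = ((3 - 29) + (-47 - 40)*(-108)) + (-4 - 1*20) = (-26 - 87*(-108)) + (-4 - 20) = (-26 + 9396) - 24 = 9370 - 24 = 9346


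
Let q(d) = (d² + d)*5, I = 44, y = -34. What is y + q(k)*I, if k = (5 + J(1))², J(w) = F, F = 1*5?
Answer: 2221966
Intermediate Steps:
F = 5
J(w) = 5
k = 100 (k = (5 + 5)² = 10² = 100)
q(d) = 5*d + 5*d² (q(d) = (d + d²)*5 = 5*d + 5*d²)
y + q(k)*I = -34 + (5*100*(1 + 100))*44 = -34 + (5*100*101)*44 = -34 + 50500*44 = -34 + 2222000 = 2221966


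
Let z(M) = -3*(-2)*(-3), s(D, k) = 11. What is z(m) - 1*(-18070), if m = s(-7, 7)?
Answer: 18052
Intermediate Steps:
m = 11
z(M) = -18 (z(M) = 6*(-3) = -18)
z(m) - 1*(-18070) = -18 - 1*(-18070) = -18 + 18070 = 18052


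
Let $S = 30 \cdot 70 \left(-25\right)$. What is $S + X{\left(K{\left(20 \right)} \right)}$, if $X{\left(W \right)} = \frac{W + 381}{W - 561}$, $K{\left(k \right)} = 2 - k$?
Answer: $- \frac{10132621}{193} \approx -52501.0$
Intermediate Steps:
$X{\left(W \right)} = \frac{381 + W}{-561 + W}$
$S = -52500$ ($S = 2100 \left(-25\right) = -52500$)
$S + X{\left(K{\left(20 \right)} \right)} = -52500 + \frac{381 + \left(2 - 20\right)}{-561 + \left(2 - 20\right)} = -52500 + \frac{381 - 18}{-561 - 18} = -52500 + \frac{1}{-579} \cdot 363 = -52500 - \frac{121}{193} = - \frac{10132621}{193}$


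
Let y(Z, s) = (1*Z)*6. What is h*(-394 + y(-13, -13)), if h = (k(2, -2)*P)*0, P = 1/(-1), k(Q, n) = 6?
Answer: 0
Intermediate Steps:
y(Z, s) = 6*Z (y(Z, s) = Z*6 = 6*Z)
P = -1
h = 0 (h = (6*(-1))*0 = -6*0 = 0)
h*(-394 + y(-13, -13)) = 0*(-394 + 6*(-13)) = 0*(-394 - 78) = 0*(-472) = 0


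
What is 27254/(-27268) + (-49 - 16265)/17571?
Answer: -153955031/79854338 ≈ -1.9279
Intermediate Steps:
27254/(-27268) + (-49 - 16265)/17571 = 27254*(-1/27268) - 16314*1/17571 = -13627/13634 - 5438/5857 = -153955031/79854338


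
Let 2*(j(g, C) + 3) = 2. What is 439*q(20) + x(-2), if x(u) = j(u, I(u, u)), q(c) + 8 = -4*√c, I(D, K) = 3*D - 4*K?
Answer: -3514 - 3512*√5 ≈ -11367.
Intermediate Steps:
I(D, K) = -4*K + 3*D
j(g, C) = -2 (j(g, C) = -3 + (½)*2 = -3 + 1 = -2)
q(c) = -8 - 4*√c
x(u) = -2
439*q(20) + x(-2) = 439*(-8 - 8*√5) - 2 = (-3512 - 3512*√5) - 2 = -3514 - 3512*√5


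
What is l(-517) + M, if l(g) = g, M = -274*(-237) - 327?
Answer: 64094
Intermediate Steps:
M = 64611 (M = 64938 - 327 = 64611)
l(-517) + M = -517 + 64611 = 64094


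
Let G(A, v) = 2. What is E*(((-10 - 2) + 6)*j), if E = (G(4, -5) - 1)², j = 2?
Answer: -12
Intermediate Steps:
E = 1 (E = (2 - 1)² = 1² = 1)
E*(((-10 - 2) + 6)*j) = 1*(((-10 - 2) + 6)*2) = 1*((-12 + 6)*2) = 1*(-6*2) = 1*(-12) = -12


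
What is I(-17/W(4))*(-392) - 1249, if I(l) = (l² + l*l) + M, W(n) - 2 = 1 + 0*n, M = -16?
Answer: -181369/9 ≈ -20152.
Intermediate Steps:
W(n) = 3 (W(n) = 2 + (1 + 0*n) = 2 + (1 + 0) = 2 + 1 = 3)
I(l) = -16 + 2*l² (I(l) = (l² + l*l) - 16 = (l² + l²) - 16 = 2*l² - 16 = -16 + 2*l²)
I(-17/W(4))*(-392) - 1249 = (-16 + 2*(-17/3)²)*(-392) - 1249 = (-16 + 2*(289/9))*(-392) - 1249 = (-16 + 578/9)*(-392) - 1249 = (434/9)*(-392) - 1249 = -170128/9 - 1249 = -181369/9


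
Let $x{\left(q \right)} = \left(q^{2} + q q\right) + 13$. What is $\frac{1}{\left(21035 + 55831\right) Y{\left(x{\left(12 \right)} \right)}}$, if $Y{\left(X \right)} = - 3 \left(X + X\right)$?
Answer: $- \frac{1}{138819996} \approx -7.2036 \cdot 10^{-9}$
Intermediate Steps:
$x{\left(q \right)} = 13 + 2 q^{2}$ ($x{\left(q \right)} = \left(q^{2} + q^{2}\right) + 13 = 2 q^{2} + 13 = 13 + 2 q^{2}$)
$Y{\left(X \right)} = - 6 X$ ($Y{\left(X \right)} = - 3 \cdot 2 X = - 6 X$)
$\frac{1}{\left(21035 + 55831\right) Y{\left(x{\left(12 \right)} \right)}} = \frac{1}{\left(21035 + 55831\right) \left(- 6 \left(13 + 2 \cdot 12^{2}\right)\right)} = \frac{1}{76866 \left(- 6 \left(13 + 2 \cdot 144\right)\right)} = \frac{1}{76866 \left(- 6 \left(13 + 288\right)\right)} = \frac{1}{76866 \left(\left(-6\right) 301\right)} = \frac{1}{76866 \left(-1806\right)} = \frac{1}{76866} \left(- \frac{1}{1806}\right) = - \frac{1}{138819996}$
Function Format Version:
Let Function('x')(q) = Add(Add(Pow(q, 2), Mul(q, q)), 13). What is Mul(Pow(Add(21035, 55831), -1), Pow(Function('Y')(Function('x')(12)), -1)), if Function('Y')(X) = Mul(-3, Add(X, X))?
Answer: Rational(-1, 138819996) ≈ -7.2036e-9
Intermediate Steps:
Function('x')(q) = Add(13, Mul(2, Pow(q, 2))) (Function('x')(q) = Add(Add(Pow(q, 2), Pow(q, 2)), 13) = Add(Mul(2, Pow(q, 2)), 13) = Add(13, Mul(2, Pow(q, 2))))
Function('Y')(X) = Mul(-6, X) (Function('Y')(X) = Mul(-3, Mul(2, X)) = Mul(-6, X))
Mul(Pow(Add(21035, 55831), -1), Pow(Function('Y')(Function('x')(12)), -1)) = Mul(Pow(Add(21035, 55831), -1), Pow(Mul(-6, Add(13, Mul(2, Pow(12, 2)))), -1)) = Mul(Pow(76866, -1), Pow(Mul(-6, Add(13, Mul(2, 144))), -1)) = Mul(Rational(1, 76866), Pow(Mul(-6, Add(13, 288)), -1)) = Mul(Rational(1, 76866), Pow(Mul(-6, 301), -1)) = Mul(Rational(1, 76866), Pow(-1806, -1)) = Mul(Rational(1, 76866), Rational(-1, 1806)) = Rational(-1, 138819996)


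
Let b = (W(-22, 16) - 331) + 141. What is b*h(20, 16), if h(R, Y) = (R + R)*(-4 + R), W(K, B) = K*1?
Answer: -135680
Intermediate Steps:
W(K, B) = K
h(R, Y) = 2*R*(-4 + R) (h(R, Y) = (2*R)*(-4 + R) = 2*R*(-4 + R))
b = -212 (b = (-22 - 331) + 141 = -353 + 141 = -212)
b*h(20, 16) = -424*20*(-4 + 20) = -424*20*16 = -212*640 = -135680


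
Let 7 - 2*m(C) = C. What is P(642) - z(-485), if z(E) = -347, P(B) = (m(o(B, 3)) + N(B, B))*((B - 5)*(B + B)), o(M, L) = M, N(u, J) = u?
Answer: 265411493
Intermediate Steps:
m(C) = 7/2 - C/2
P(B) = 2*B*(-5 + B)*(7/2 + B/2) (P(B) = ((7/2 - B/2) + B)*((B - 5)*(B + B)) = (7/2 + B/2)*((-5 + B)*(2*B)) = (7/2 + B/2)*(2*B*(-5 + B)) = 2*B*(-5 + B)*(7/2 + B/2))
P(642) - z(-485) = 642*(-35 + 642² + 2*642) - 1*(-347) = 642*(-35 + 412164 + 1284) + 347 = 642*413413 + 347 = 265411146 + 347 = 265411493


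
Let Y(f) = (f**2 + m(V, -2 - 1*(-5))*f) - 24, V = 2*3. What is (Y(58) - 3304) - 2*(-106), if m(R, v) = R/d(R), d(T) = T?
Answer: 306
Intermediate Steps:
V = 6
m(R, v) = 1 (m(R, v) = R/R = 1)
Y(f) = -24 + f + f**2 (Y(f) = (f**2 + 1*f) - 24 = (f**2 + f) - 24 = (f + f**2) - 24 = -24 + f + f**2)
(Y(58) - 3304) - 2*(-106) = ((-24 + 58 + 58**2) - 3304) - 2*(-106) = ((-24 + 58 + 3364) - 3304) + 212 = (3398 - 3304) + 212 = 94 + 212 = 306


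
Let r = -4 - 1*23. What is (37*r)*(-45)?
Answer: 44955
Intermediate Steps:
r = -27 (r = -4 - 23 = -27)
(37*r)*(-45) = (37*(-27))*(-45) = -999*(-45) = 44955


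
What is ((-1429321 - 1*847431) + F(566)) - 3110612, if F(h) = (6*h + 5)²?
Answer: 6179437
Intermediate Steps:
F(h) = (5 + 6*h)²
((-1429321 - 1*847431) + F(566)) - 3110612 = ((-1429321 - 1*847431) + (5 + 6*566)²) - 3110612 = ((-1429321 - 847431) + (5 + 3396)²) - 3110612 = (-2276752 + 3401²) - 3110612 = (-2276752 + 11566801) - 3110612 = 9290049 - 3110612 = 6179437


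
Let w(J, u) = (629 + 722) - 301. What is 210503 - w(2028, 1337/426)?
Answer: 209453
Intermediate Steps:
w(J, u) = 1050 (w(J, u) = 1351 - 301 = 1050)
210503 - w(2028, 1337/426) = 210503 - 1*1050 = 210503 - 1050 = 209453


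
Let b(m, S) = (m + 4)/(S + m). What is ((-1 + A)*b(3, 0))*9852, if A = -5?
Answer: -137928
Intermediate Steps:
b(m, S) = (4 + m)/(S + m)
((-1 + A)*b(3, 0))*9852 = ((-1 - 5)*((4 + 3)/(0 + 3)))*9852 = -6*7/3*9852 = -14*9852 = -137928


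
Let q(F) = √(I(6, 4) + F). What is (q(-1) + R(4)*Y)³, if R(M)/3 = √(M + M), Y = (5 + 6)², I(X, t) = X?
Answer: (√5 + 726*√2)³ ≈ 1.0894e+9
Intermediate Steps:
q(F) = √(6 + F)
Y = 121 (Y = 11² = 121)
R(M) = 3*√2*√M (R(M) = 3*√(M + M) = 3*√(2*M) = 3*(√2*√M) = 3*√2*√M)
(q(-1) + R(4)*Y)³ = (√(6 - 1) + (3*√2*√4)*121)³ = (√5 + (3*√2*2)*121)³ = (√5 + (6*√2)*121)³ = (√5 + 726*√2)³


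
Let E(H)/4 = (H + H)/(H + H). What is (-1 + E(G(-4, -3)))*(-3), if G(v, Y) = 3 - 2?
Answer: -9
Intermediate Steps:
G(v, Y) = 1
E(H) = 4 (E(H) = 4*((H + H)/(H + H)) = 4*((2*H)/((2*H))) = 4*((2*H)*(1/(2*H))) = 4*1 = 4)
(-1 + E(G(-4, -3)))*(-3) = (-1 + 4)*(-3) = 3*(-3) = -9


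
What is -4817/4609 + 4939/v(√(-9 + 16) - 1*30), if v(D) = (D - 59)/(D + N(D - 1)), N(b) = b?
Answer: 41076043809/12158542 - 192621*√7/2638 ≈ 3185.2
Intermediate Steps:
v(D) = (-59 + D)/(-1 + 2*D) (v(D) = (D - 59)/(D + (D - 1)) = (-59 + D)/(D + (-1 + D)) = (-59 + D)/(-1 + 2*D))
-4817/4609 + 4939/v(√(-9 + 16) - 1*30) = -4817/4609 + 4939/(((-59 + (√(-9 + 16) - 1*30))/(-1 + 2*(√(-9 + 16) - 1*30)))) = -4817*1/4609 + 4939/(((-59 + (√7 - 30))/(-1 + 2*(√7 - 30)))) = -4817/4609 + 4939/(((-59 + (-30 + √7))/(-1 + 2*(-30 + √7)))) = -4817/4609 + 4939/(((-89 + √7)/(-1 + (-60 + 2*√7)))) = -4817/4609 + 4939/(((-89 + √7)/(-61 + 2*√7))) = -4817/4609 + 4939*((-61 + 2*√7)/(-89 + √7)) = -4817/4609 + 4939*(-61 + 2*√7)/(-89 + √7)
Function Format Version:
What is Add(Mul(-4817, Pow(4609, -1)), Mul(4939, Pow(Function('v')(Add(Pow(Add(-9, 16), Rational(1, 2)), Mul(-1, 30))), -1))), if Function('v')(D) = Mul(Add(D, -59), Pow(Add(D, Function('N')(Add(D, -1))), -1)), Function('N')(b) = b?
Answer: Add(Rational(41076043809, 12158542), Mul(Rational(-192621, 2638), Pow(7, Rational(1, 2)))) ≈ 3185.2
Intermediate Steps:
Function('v')(D) = Mul(Pow(Add(-1, Mul(2, D)), -1), Add(-59, D)) (Function('v')(D) = Mul(Add(D, -59), Pow(Add(D, Add(D, -1)), -1)) = Mul(Add(-59, D), Pow(Add(D, Add(-1, D)), -1)) = Mul(Add(-59, D), Pow(Add(-1, Mul(2, D)), -1)) = Mul(Pow(Add(-1, Mul(2, D)), -1), Add(-59, D)))
Add(Mul(-4817, Pow(4609, -1)), Mul(4939, Pow(Function('v')(Add(Pow(Add(-9, 16), Rational(1, 2)), Mul(-1, 30))), -1))) = Add(Mul(-4817, Pow(4609, -1)), Mul(4939, Pow(Mul(Pow(Add(-1, Mul(2, Add(Pow(Add(-9, 16), Rational(1, 2)), Mul(-1, 30)))), -1), Add(-59, Add(Pow(Add(-9, 16), Rational(1, 2)), Mul(-1, 30)))), -1))) = Add(Mul(-4817, Rational(1, 4609)), Mul(4939, Pow(Mul(Pow(Add(-1, Mul(2, Add(Pow(7, Rational(1, 2)), -30))), -1), Add(-59, Add(Pow(7, Rational(1, 2)), -30))), -1))) = Add(Rational(-4817, 4609), Mul(4939, Pow(Mul(Pow(Add(-1, Mul(2, Add(-30, Pow(7, Rational(1, 2))))), -1), Add(-59, Add(-30, Pow(7, Rational(1, 2))))), -1))) = Add(Rational(-4817, 4609), Mul(4939, Pow(Mul(Pow(Add(-1, Add(-60, Mul(2, Pow(7, Rational(1, 2))))), -1), Add(-89, Pow(7, Rational(1, 2)))), -1))) = Add(Rational(-4817, 4609), Mul(4939, Pow(Mul(Pow(Add(-61, Mul(2, Pow(7, Rational(1, 2)))), -1), Add(-89, Pow(7, Rational(1, 2)))), -1))) = Add(Rational(-4817, 4609), Mul(4939, Mul(Pow(Add(-89, Pow(7, Rational(1, 2))), -1), Add(-61, Mul(2, Pow(7, Rational(1, 2))))))) = Add(Rational(-4817, 4609), Mul(4939, Pow(Add(-89, Pow(7, Rational(1, 2))), -1), Add(-61, Mul(2, Pow(7, Rational(1, 2))))))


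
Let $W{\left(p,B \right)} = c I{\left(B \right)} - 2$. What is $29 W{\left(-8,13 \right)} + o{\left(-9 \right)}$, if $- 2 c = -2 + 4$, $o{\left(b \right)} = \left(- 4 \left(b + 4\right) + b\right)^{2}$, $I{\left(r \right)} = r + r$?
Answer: $-691$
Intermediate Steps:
$I{\left(r \right)} = 2 r$
$o{\left(b \right)} = \left(-16 - 3 b\right)^{2}$ ($o{\left(b \right)} = \left(- 4 \left(4 + b\right) + b\right)^{2} = \left(\left(-16 - 4 b\right) + b\right)^{2} = \left(-16 - 3 b\right)^{2}$)
$c = -1$ ($c = - \frac{-2 + 4}{2} = \left(- \frac{1}{2}\right) 2 = -1$)
$W{\left(p,B \right)} = -2 - 2 B$ ($W{\left(p,B \right)} = - 2 B - 2 = -2 - 2 B$)
$29 W{\left(-8,13 \right)} + o{\left(-9 \right)} = 29 \left(-2 - 26\right) + \left(16 + 3 \left(-9\right)\right)^{2} = 29 \left(-2 - 26\right) + \left(16 - 27\right)^{2} = 29 \left(-28\right) + \left(-11\right)^{2} = -812 + 121 = -691$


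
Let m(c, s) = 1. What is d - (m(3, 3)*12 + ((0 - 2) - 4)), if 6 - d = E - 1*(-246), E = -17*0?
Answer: -246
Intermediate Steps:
E = 0
d = -240 (d = 6 - (0 - 1*(-246)) = 6 - (0 + 246) = 6 - 1*246 = 6 - 246 = -240)
d - (m(3, 3)*12 + ((0 - 2) - 4)) = -240 - (1*12 + ((0 - 2) - 4)) = -240 - (12 + (-2 - 4)) = -240 - (12 - 6) = -240 - 1*6 = -240 - 6 = -246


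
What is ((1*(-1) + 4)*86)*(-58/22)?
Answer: -7482/11 ≈ -680.18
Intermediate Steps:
((1*(-1) + 4)*86)*(-58/22) = ((-1 + 4)*86)*(-58*1/22) = (3*86)*(-29/11) = 258*(-29/11) = -7482/11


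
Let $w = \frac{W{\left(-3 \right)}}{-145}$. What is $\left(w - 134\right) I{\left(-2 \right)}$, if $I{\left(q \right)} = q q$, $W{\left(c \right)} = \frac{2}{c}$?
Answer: $- \frac{233152}{435} \approx -535.98$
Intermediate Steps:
$w = \frac{2}{435}$ ($w = \frac{2 \frac{1}{-3}}{-145} = 2 \left(- \frac{1}{3}\right) \left(- \frac{1}{145}\right) = \left(- \frac{2}{3}\right) \left(- \frac{1}{145}\right) = \frac{2}{435} \approx 0.0045977$)
$I{\left(q \right)} = q^{2}$
$\left(w - 134\right) I{\left(-2 \right)} = \left(\frac{2}{435} - 134\right) \left(-2\right)^{2} = \left(- \frac{58288}{435}\right) 4 = - \frac{233152}{435}$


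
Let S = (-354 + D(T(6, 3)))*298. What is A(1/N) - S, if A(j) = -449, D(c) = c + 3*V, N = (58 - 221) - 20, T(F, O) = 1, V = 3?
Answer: 102063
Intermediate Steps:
N = -183 (N = -163 - 20 = -183)
D(c) = 9 + c (D(c) = c + 3*3 = c + 9 = 9 + c)
S = -102512 (S = (-354 + (9 + 1))*298 = (-354 + 10)*298 = -344*298 = -102512)
A(1/N) - S = -449 - 1*(-102512) = -449 + 102512 = 102063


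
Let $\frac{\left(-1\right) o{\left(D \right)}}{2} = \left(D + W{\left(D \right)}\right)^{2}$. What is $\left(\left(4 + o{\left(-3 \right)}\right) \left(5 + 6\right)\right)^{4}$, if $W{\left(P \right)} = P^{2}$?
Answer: $313044726016$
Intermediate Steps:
$o{\left(D \right)} = - 2 \left(D + D^{2}\right)^{2}$
$\left(\left(4 + o{\left(-3 \right)}\right) \left(5 + 6\right)\right)^{4} = \left(\left(4 - 2 \left(-3\right)^{2} \left(1 - 3\right)^{2}\right) \left(5 + 6\right)\right)^{4} = \left(\left(4 - 18 \left(-2\right)^{2}\right) 11\right)^{4} = \left(\left(4 - 18 \cdot 4\right) 11\right)^{4} = \left(\left(4 - 72\right) 11\right)^{4} = \left(\left(-68\right) 11\right)^{4} = \left(-748\right)^{4} = 313044726016$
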